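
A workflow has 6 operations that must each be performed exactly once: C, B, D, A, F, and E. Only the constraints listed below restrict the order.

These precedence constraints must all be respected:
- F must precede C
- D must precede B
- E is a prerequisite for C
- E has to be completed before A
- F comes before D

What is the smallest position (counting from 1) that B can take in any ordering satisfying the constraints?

The operations that are forced before B, directly or transitively, are D, F. That's 2 operations.
So at minimum 2 operations come before B, putting B no earlier than position 3. That position is achievable by scheduling exactly those predecessors first.

3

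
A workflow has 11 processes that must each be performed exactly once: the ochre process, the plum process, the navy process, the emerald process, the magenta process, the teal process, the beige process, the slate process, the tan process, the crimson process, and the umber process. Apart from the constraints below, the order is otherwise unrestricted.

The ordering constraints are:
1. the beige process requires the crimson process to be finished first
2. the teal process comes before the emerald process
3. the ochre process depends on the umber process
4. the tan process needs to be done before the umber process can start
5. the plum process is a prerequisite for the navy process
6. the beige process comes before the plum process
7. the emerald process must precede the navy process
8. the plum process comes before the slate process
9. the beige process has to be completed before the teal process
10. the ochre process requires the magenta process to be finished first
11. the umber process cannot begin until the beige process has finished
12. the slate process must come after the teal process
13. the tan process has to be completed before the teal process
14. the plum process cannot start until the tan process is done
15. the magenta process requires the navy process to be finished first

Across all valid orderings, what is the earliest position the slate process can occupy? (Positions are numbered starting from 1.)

Working backwards through the constraints from the slate process, its full set of required predecessors is the plum process, the teal process, the beige process, the tan process, the crimson process — 5 of them.
So at minimum 5 processes come before the slate process, putting the slate process no earlier than position 6. That position is achievable by scheduling exactly those predecessors first.

6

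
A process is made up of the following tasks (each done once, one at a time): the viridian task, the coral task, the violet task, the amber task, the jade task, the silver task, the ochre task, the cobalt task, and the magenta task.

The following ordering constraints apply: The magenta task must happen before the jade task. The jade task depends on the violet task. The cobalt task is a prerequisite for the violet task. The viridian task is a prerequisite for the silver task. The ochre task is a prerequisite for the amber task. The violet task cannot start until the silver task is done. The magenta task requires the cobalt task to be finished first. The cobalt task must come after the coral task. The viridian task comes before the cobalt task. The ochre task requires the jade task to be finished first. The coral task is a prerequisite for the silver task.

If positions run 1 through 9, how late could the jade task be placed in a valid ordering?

7

Following every chain forward from the jade task, the tasks that must come later are the amber task, the ochre task — 2 of them.
With 2 mandatory successors out of 9 tasks total, the latest slot for the jade task is 9−2 = 7, and it's reachable by doing all non-successors before the jade task.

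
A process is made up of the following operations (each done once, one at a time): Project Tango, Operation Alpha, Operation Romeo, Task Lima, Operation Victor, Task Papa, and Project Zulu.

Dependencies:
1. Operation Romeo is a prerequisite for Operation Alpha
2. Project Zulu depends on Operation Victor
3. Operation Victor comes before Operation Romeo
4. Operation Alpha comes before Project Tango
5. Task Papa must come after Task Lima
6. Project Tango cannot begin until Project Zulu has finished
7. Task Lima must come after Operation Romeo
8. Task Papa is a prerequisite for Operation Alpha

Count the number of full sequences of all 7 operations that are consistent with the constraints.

Operation Victor is the only operation with nothing required before it, so every ordering starts there.
Enumerating by repeatedly choosing an available operation (one whose prerequisites are all placed) gives 5 distinct complete orderings.

5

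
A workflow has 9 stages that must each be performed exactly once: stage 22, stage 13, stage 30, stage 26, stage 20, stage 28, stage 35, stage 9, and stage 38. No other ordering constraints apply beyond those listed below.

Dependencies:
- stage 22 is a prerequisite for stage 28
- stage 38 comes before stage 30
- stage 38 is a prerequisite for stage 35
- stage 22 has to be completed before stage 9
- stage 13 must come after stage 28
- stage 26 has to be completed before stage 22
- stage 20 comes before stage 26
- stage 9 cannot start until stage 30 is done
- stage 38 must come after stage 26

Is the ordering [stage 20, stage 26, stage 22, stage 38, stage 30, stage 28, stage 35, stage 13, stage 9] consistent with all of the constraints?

Yes

Every stated constraint is respected: stage 22 sits at position 3, ahead of stage 9 at position 9, and each of the other listed pairs likewise has the predecessor earlier in the sequence.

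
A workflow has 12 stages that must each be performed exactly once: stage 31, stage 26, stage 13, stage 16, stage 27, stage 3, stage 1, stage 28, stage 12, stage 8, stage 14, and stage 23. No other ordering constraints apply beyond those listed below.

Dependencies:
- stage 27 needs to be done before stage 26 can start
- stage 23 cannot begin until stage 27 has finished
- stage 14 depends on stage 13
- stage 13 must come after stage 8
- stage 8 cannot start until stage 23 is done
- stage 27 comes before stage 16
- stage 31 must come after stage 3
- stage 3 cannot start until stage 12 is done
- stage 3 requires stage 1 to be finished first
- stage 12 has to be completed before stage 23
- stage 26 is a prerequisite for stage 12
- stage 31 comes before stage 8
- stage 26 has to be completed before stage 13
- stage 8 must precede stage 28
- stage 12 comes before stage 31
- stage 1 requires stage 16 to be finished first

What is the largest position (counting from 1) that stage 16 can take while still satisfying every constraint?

5

Following every chain forward from stage 16, the stages that must come later are stage 31, stage 13, stage 3, stage 1, stage 28, stage 8, stage 14 — 7 of them.
So at least 7 stages follow stage 16, putting stage 16 no later than position 5. That position is achievable by scheduling everything else first.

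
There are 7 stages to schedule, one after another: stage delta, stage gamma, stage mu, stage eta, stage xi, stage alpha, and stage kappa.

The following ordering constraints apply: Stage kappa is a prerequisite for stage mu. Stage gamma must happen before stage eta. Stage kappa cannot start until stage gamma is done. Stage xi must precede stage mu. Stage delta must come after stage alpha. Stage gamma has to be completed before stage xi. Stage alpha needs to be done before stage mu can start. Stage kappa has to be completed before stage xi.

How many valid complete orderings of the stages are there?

78

The stages with no prerequisites are stage gamma, stage alpha; any of them can be placed first.
Enumerating by repeatedly choosing an available stage (one whose prerequisites are all placed) gives 78 distinct complete orderings.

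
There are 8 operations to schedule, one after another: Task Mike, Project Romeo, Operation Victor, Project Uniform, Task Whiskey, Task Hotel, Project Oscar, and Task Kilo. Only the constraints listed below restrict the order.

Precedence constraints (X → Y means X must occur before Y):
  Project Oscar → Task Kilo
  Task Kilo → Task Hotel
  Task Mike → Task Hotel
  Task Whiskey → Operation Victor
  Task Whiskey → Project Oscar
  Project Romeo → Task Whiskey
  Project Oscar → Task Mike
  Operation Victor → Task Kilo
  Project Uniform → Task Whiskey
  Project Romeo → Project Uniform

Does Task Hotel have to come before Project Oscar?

There is a chain Project Oscar → Task Mike → Task Hotel, which puts Project Oscar before Task Hotel.
So Task Hotel never precedes Project Oscar.

No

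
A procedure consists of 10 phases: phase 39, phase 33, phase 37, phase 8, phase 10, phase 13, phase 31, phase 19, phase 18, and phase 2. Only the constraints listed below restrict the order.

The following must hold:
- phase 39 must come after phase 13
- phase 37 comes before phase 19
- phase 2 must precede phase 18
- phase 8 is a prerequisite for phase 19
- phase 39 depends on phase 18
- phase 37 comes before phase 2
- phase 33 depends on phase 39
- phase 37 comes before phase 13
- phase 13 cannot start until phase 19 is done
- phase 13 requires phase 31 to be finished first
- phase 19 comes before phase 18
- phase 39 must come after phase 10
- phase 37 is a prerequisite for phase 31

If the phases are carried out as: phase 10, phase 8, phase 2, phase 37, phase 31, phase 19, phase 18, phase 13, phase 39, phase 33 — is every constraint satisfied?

No

In the proposed order, phase 2 appears before phase 37.
Since phase 37 is required before phase 2, the ordering is invalid.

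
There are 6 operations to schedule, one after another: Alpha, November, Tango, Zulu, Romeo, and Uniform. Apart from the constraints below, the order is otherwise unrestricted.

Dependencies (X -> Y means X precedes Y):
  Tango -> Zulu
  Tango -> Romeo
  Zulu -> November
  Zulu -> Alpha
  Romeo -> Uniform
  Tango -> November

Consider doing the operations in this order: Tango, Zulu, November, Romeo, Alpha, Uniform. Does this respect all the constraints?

Going through the constraints one by one, each required predecessor appears earlier in the sequence than its dependent — e.g. Tango (position 1) is before Romeo (position 4), as required.

Yes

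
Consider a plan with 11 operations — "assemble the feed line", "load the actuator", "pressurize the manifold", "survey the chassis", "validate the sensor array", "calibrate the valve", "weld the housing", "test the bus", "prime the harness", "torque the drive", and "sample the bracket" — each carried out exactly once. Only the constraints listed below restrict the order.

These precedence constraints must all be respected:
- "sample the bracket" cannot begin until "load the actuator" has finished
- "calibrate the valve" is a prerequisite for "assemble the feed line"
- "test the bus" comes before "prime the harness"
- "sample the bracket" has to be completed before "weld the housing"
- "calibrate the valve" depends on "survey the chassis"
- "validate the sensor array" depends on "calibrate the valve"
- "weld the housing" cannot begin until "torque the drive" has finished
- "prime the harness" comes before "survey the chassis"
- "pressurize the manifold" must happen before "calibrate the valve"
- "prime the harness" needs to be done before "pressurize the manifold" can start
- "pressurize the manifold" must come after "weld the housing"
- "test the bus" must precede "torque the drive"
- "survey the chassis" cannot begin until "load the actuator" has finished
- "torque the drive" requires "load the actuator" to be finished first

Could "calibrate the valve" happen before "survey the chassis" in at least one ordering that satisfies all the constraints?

The constraints give a chain "survey the chassis" → "calibrate the valve", which forces "survey the chassis" before "calibrate the valve".
Hence "calibrate the valve" can never be scheduled before "survey the chassis".

No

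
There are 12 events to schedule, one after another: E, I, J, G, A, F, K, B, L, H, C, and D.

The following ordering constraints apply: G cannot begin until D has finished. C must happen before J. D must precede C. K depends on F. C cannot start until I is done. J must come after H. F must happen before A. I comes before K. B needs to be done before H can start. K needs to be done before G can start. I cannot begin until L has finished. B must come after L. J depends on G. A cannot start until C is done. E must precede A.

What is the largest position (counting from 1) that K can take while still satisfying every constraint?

10

Following every chain forward from K, the events that must come later are J, G — 2 of them.
With 2 mandatory successors out of 12 events total, the latest slot for K is 12−2 = 10, and it's reachable by doing all non-successors before K.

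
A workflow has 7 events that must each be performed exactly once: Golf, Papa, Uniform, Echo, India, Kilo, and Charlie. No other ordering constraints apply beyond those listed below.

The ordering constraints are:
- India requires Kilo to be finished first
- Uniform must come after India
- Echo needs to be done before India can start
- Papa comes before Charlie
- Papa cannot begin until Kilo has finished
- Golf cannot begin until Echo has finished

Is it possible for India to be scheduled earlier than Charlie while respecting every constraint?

Nothing in the constraints forces Charlie before India — there is no chain from Charlie to India.
So a valid ordering placing India earlier than Charlie exists.

Yes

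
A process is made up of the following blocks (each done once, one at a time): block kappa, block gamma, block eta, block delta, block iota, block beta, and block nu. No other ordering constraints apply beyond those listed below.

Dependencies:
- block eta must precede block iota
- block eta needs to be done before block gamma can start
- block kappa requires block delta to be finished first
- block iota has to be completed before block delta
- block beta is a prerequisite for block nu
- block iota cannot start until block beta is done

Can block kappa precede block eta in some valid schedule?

No

Following block eta → block iota → block delta → block kappa, block eta must precede block kappa in every valid ordering.
Hence block kappa can never be scheduled before block eta.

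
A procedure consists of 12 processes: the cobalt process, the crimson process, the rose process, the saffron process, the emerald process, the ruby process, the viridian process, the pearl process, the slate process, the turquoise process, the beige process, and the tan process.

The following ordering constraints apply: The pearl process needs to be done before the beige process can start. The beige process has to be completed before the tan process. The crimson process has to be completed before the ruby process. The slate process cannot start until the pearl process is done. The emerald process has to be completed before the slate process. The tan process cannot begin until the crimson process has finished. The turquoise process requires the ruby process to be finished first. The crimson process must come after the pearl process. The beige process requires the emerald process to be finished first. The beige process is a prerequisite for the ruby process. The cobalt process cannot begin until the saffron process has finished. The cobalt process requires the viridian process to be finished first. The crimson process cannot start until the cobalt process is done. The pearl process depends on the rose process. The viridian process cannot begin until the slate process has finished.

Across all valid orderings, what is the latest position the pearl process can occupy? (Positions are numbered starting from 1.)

4

Every process that must follow the pearl process has to come after it. Tracing all chains starting from the pearl process, those processes are: the cobalt process, the crimson process, the ruby process, the viridian process, the slate process, the turquoise process, the beige process, the tan process — 8 in total.
With 8 mandatory successors out of 12 processes total, the latest slot for the pearl process is 12−8 = 4, and it's reachable by doing all non-successors before the pearl process.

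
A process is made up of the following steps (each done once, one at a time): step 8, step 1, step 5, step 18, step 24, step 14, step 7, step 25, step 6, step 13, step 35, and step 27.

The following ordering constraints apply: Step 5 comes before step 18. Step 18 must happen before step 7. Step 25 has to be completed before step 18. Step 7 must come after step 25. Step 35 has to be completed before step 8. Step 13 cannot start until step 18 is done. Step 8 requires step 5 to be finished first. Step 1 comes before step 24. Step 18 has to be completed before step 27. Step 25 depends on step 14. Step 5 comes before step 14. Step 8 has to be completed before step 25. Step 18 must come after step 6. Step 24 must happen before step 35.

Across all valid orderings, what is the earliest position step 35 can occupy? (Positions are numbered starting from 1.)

3

Working backwards through the constraints from step 35, its full set of required predecessors is step 1, step 24 — 2 of them.
So at minimum 2 steps come before step 35, putting step 35 no earlier than position 3. That position is achievable by scheduling exactly those predecessors first.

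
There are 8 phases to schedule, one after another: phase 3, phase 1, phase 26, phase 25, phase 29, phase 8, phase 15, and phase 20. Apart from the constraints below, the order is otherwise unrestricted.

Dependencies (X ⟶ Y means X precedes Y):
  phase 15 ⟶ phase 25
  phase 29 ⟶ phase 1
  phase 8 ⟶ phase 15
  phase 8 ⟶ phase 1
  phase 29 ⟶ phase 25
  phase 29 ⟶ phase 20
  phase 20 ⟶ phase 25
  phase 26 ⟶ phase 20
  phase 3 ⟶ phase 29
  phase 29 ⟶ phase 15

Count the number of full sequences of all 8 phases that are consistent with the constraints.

126

3 phases have no prerequisites (phase 3, phase 26, phase 8), so any of them could come first.
Enumerating by repeatedly choosing an available phase (one whose prerequisites are all placed) gives 126 distinct complete orderings.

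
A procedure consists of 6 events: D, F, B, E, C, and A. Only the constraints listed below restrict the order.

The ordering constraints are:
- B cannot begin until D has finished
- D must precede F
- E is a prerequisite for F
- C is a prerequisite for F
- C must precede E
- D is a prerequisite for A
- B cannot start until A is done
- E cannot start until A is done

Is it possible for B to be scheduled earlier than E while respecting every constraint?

Yes

No chain of constraints runs from E to B, so E is not required to come first.
So a valid ordering placing B earlier than E exists.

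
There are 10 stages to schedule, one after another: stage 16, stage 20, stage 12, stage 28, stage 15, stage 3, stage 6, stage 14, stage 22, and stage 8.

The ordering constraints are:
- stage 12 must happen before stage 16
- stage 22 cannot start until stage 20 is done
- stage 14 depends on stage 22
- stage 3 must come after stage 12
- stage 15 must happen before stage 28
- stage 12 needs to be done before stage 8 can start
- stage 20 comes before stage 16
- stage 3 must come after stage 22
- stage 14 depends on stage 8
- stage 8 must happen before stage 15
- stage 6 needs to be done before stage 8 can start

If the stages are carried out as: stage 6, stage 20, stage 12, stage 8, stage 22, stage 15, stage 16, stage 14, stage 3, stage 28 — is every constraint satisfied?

Yes

Checking each listed constraint against this order: for instance, stage 12 is in position 3 and stage 3 in position 9, so that constraint holds — and the remaining constraints check out the same way.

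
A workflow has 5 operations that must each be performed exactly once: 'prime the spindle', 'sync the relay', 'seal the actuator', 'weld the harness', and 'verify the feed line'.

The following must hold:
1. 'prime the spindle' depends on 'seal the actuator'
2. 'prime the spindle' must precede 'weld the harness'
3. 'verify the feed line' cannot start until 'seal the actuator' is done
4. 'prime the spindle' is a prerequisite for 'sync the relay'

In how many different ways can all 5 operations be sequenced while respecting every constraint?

'seal the actuator' is the only operation with nothing required before it, so every ordering starts there.
Counting all ways to extend the partial order to a total order gives 8.

8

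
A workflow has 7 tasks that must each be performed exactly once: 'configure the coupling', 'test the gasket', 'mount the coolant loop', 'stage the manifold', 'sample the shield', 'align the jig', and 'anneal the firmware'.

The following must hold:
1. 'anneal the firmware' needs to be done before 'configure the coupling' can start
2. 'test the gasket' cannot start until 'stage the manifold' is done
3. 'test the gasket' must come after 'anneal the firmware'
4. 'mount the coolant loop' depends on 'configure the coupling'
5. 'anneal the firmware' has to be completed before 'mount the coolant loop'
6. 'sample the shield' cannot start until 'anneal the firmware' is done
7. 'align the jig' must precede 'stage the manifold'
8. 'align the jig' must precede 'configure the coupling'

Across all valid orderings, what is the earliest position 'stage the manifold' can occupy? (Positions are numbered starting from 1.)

The only task forced before 'stage the manifold' (directly or transitively) is 'align the jig'.
So at minimum 1 task comes before 'stage the manifold', putting 'stage the manifold' no earlier than position 2. That position is achievable by scheduling exactly that predecessor first.

2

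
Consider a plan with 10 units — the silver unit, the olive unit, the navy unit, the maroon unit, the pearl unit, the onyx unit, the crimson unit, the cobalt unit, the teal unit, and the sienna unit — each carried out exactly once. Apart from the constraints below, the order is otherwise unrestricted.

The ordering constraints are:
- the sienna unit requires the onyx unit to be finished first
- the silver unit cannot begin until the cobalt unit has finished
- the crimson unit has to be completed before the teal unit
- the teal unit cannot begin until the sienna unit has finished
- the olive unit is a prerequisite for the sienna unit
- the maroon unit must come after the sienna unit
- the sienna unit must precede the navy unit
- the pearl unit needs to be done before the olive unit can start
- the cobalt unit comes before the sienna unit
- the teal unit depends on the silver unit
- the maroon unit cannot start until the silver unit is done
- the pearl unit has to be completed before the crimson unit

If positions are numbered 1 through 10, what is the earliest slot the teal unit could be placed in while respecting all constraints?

8

Working backwards through the constraints from the teal unit, its full set of required predecessors is the silver unit, the olive unit, the pearl unit, the onyx unit, the crimson unit, the cobalt unit, the sienna unit — 7 of them.
With 7 mandatory predecessors, the earliest the teal unit can sit is position 7+1 = 8, and placing just those 7 first achieves it.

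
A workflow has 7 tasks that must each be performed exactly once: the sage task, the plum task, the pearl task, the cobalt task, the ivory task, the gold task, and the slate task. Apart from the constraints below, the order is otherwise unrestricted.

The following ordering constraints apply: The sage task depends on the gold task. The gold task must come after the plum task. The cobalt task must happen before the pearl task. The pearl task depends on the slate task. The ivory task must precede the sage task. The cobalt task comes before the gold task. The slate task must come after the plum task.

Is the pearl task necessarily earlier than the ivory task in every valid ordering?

The pearl task and the ivory task are not related by any chain of constraints.
So the pearl task can come before the ivory task or after — it is not forced.

No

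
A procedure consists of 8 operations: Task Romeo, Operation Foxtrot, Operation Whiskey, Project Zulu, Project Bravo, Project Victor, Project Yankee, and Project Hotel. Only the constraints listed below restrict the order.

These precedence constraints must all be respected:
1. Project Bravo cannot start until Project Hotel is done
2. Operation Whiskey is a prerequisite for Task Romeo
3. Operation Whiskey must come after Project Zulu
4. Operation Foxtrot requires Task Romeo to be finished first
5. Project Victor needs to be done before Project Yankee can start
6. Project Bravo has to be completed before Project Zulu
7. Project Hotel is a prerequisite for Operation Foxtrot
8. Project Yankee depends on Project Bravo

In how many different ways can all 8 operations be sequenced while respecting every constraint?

25

The operations with no prerequisites are Project Victor, Project Hotel; any of them can be placed first.
Systematically extending each partial ordering one operation at a time and counting, there are 25 complete orderings.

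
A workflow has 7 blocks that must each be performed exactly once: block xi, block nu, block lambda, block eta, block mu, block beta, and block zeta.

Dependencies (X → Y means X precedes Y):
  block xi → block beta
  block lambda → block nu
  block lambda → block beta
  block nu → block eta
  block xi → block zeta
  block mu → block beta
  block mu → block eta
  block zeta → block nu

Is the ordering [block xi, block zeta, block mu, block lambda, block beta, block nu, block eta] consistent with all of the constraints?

Checking each listed constraint against this order: for instance, block mu is in position 3 and block eta in position 7, so that constraint holds — and the remaining constraints check out the same way.

Yes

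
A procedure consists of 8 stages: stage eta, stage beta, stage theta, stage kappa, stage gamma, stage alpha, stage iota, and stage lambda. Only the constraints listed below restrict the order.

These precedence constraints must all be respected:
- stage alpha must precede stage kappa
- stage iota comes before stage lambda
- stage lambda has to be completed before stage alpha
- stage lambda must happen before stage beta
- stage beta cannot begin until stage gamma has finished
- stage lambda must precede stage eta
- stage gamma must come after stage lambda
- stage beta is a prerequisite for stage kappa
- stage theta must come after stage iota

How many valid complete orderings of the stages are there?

Stage iota is the only stage with nothing required before it, so every ordering starts there.
Counting all ways to extend the partial order to a total order gives 105.

105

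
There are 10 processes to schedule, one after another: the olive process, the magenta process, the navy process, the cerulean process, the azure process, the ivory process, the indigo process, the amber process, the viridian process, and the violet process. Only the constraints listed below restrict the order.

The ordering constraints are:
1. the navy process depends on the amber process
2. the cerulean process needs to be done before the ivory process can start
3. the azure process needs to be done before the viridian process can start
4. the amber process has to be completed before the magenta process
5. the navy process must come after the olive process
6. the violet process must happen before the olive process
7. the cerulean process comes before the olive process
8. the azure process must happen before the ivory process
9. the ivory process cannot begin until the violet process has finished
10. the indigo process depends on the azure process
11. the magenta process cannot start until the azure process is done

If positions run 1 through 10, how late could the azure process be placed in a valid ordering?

Following every chain forward from the azure process, the processes that must come later are the magenta process, the ivory process, the indigo process, the viridian process — 4 of them.
So at least 4 processes follow the azure process, putting the azure process no later than position 6. That position is achievable by scheduling everything else first.

6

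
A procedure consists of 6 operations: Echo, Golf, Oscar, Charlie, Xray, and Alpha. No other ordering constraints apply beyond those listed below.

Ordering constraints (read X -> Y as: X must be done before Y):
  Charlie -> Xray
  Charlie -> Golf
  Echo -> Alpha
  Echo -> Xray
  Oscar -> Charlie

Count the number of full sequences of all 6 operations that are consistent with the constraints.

2 operations have no prerequisites (Echo, Oscar), so any of them could come first.
Enumerating by repeatedly choosing an available operation (one whose prerequisites are all placed) gives 26 distinct complete orderings.

26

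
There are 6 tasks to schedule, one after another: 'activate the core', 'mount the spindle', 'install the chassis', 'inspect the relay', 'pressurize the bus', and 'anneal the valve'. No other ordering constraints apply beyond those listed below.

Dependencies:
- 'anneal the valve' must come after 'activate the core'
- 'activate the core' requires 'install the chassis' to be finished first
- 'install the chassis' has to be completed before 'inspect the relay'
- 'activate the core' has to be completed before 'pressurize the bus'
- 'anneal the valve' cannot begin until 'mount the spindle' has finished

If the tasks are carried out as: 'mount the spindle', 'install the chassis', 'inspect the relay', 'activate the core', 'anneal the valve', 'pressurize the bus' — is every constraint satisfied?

Yes

Every stated constraint is respected: 'mount the spindle' sits at position 1, ahead of 'anneal the valve' at position 5, and each of the other listed pairs likewise has the predecessor earlier in the sequence.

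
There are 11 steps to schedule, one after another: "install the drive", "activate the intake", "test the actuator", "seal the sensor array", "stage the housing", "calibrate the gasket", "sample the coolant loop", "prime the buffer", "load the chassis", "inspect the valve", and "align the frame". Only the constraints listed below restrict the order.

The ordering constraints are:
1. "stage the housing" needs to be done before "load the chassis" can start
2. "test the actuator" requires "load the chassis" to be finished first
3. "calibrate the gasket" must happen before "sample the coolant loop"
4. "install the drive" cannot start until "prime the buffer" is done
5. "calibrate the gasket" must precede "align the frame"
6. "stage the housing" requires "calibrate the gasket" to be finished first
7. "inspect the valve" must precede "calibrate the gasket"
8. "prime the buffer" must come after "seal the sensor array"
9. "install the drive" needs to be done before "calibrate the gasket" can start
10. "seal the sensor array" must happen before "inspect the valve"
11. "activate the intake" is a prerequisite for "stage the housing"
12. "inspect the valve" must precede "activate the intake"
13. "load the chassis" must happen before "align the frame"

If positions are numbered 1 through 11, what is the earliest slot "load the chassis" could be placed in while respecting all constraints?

8

Working backwards through the constraints from "load the chassis", its full set of required predecessors is "install the drive", "activate the intake", "seal the sensor array", "stage the housing", "calibrate the gasket", "prime the buffer", "inspect the valve" — 7 of them.
With 7 mandatory predecessors, the earliest "load the chassis" can sit is position 7+1 = 8, and placing just those 7 first achieves it.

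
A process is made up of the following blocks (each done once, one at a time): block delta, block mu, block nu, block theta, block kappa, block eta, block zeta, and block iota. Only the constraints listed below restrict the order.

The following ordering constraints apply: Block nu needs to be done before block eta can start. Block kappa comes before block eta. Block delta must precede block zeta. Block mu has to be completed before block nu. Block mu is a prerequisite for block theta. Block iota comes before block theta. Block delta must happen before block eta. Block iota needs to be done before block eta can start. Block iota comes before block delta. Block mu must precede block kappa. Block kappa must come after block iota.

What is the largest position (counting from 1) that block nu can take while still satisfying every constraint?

7

The only block forced after block nu (directly or by a chain) is block eta.
With 1 mandatory successor out of 8 blocks total, the latest slot for block nu is 8−1 = 7, and it's reachable by doing all non-successors before block nu.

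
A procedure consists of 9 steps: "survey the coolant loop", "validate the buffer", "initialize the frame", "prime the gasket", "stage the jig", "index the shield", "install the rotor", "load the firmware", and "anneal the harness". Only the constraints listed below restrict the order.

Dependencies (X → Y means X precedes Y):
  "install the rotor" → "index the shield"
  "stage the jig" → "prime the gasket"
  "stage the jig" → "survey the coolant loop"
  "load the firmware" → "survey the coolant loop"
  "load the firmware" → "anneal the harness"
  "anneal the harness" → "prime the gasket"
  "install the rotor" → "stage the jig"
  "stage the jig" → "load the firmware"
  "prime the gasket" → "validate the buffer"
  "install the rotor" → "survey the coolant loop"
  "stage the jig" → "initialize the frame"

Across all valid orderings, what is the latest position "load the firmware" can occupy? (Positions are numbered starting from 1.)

Following every chain forward from "load the firmware", the steps that must come later are "survey the coolant loop", "validate the buffer", "prime the gasket", "anneal the harness" — 4 of them.
So at least 4 steps follow "load the firmware", putting "load the firmware" no later than position 5. That position is achievable by scheduling everything else first.

5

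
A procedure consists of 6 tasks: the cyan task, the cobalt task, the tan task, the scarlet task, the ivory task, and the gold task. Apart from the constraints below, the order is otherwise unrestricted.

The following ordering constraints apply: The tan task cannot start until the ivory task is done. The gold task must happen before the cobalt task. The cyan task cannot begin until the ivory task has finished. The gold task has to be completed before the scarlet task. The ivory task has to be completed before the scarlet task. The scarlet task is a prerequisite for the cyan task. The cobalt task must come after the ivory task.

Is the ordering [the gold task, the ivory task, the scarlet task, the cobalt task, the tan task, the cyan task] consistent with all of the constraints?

Every stated constraint is respected: the ivory task sits at position 2, ahead of the cyan task at position 6, and each of the other listed pairs likewise has the predecessor earlier in the sequence.

Yes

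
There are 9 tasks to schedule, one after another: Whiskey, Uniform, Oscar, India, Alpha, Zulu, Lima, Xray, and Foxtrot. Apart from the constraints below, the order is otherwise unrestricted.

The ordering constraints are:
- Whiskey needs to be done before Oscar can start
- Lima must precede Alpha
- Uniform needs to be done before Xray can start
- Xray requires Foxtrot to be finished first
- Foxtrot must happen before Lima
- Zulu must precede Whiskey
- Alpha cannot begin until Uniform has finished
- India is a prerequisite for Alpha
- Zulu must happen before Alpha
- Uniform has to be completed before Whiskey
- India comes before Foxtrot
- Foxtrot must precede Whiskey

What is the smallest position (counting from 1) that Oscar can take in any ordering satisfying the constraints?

6

The tasks that are forced before Oscar, directly or transitively, are Whiskey, Uniform, India, Zulu, Foxtrot. That's 5 tasks.
So at minimum 5 tasks come before Oscar, putting Oscar no earlier than position 6. That position is achievable by scheduling exactly those predecessors first.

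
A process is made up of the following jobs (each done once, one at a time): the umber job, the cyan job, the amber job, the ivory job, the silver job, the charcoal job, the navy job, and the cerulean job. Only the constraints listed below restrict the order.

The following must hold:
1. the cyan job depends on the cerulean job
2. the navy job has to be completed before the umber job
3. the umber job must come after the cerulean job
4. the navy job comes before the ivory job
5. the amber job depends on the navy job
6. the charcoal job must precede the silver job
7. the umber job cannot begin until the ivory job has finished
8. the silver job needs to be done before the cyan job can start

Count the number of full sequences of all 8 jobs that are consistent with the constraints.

3 jobs have no prerequisites (the charcoal job, the navy job, the cerulean job), so any of them could come first.
Enumerating by repeatedly choosing an available job (one whose prerequisites are all placed) gives 531 distinct complete orderings.

531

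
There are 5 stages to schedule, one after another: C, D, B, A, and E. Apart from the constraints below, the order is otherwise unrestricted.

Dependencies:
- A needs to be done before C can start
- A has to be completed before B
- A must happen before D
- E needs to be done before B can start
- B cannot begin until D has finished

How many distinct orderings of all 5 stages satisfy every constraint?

11

The stages with no prerequisites are A, E; any of them can be placed first.
Counting all ways to extend the partial order to a total order gives 11.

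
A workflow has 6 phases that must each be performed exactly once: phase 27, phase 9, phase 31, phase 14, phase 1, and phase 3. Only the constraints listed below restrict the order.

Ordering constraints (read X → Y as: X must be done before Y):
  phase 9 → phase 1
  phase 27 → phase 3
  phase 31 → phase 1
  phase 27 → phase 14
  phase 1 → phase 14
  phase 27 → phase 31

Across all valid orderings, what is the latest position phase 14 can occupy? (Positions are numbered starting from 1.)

6

Nothing depends on phase 14, so it can be the final phase, position 6.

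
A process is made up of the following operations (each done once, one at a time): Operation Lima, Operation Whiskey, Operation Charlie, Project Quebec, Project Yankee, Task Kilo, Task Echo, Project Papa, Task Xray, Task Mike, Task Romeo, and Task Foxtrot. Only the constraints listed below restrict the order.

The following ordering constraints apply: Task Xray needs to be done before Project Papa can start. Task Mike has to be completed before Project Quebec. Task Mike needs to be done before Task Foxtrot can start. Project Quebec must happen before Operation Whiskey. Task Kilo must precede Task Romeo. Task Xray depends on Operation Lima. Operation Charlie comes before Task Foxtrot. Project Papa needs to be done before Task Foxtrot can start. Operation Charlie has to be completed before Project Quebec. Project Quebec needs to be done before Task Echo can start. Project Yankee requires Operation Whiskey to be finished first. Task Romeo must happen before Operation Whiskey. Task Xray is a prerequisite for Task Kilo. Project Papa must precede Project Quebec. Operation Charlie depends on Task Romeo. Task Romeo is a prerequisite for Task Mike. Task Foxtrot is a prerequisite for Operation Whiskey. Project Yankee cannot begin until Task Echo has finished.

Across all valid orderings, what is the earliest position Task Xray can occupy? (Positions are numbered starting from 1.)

Working backwards through the constraints from Task Xray, its only required predecessor is Operation Lima.
With 1 mandatory predecessor, the earliest Task Xray can sit is position 1+1 = 2, and placing just that one first achieves it.

2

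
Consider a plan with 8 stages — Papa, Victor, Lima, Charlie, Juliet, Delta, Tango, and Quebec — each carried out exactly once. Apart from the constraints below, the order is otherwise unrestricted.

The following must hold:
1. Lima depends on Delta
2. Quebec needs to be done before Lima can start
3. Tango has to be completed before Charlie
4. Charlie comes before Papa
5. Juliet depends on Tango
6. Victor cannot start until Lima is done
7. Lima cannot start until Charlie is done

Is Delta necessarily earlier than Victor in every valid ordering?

Tracing the constraints gives a chain: Delta → Lima → Victor.
Hence Delta necessarily comes before Victor.

Yes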